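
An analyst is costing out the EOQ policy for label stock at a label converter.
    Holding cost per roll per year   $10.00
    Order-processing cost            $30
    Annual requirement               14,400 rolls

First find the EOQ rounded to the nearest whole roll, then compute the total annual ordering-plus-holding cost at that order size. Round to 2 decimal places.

$2,939.39

EOQ = √(2DS/H) = √(2 × 14,400 × 30 / 10)
    = √(86,400.00) ≈ 293.94 → Q = 294 rolls
Annual ordering cost = (D/Q)·S = (14,400/294) × 30 = $1,469.39
Annual holding cost  = (Q/2)·H = (294/2) × 10 = $1,470.00
Total = $1,469.39 + $1,470.00 = $2,939.39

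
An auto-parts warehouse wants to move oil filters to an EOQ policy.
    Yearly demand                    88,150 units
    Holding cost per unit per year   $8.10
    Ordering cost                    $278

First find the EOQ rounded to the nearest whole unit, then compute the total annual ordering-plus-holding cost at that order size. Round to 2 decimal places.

$19,924.67

Optimal lot size Q* = (2 × 88,150 × $278 / $8.1)^½ ≈ 2,459.84 → Q = 2,460 units
Annual ordering cost = (D/Q)·S = (88,150/2,460) × 278 = $9,961.67
Annual holding cost  = (Q/2)·H = (2,460/2) × 8.1 = $9,963.00
Total = $9,961.67 + $9,963.00 = $19,924.67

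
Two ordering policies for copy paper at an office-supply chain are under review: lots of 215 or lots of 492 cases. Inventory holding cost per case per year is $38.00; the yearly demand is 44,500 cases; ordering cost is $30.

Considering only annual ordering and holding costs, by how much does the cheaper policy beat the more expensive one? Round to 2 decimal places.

Annual cost at Q: ordering D·S/Q plus holding Q·H/2.
TC(215) = (44,500/215)×30 + (215/2)×38 = $10,294.30
TC(492) = (44,500/492)×30 + (492/2)×38 = $12,061.41
|ΔTC| = |$10,294.30 − $12,061.41| = $1,767.11

$1,767.11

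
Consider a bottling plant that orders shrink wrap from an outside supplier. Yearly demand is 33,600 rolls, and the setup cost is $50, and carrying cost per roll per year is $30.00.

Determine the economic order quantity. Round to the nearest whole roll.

335 rolls

EOQ = √(2DS/H) = √(2 × 33,600 × 50 / 30)
    = √(112,000.00) ≈ 334.66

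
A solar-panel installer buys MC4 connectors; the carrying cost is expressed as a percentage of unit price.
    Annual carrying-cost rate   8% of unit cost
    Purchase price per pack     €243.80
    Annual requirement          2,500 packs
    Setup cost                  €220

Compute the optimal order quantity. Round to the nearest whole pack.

237 packs

Holding cost per pack per year: H = 8% × €243.8 = €19.5040
2DS/H = 2·2,500·220/19.504 = 56,398.69
EOQ = √56,398.69 ≈ 237.48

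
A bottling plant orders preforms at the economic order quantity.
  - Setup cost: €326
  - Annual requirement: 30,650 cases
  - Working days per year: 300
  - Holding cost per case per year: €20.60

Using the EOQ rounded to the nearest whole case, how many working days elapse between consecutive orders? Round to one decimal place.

9.6 days

Q* = √(2·D·S / H) = √(2·30,650·326 / 20.6) = √970,087.4 ≈ 984.93 → Q = 985 cases
Days between orders = 300 / (D/Q) = 300 / 31.117 ≈ 9.641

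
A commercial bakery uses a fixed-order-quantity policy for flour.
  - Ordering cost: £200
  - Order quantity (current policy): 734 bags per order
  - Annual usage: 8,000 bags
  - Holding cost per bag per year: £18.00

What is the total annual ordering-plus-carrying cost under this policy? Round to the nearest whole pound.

£8,786

Orders/yr = 8,000/734 = 10.899; ordering cost = 10.899 × £200 = £2,179.84
Average inventory = 734/2 = 367; holding cost = 367 × £18 = £6,606.00
Total = £2,179.84 + £6,606.00 = £8,785.84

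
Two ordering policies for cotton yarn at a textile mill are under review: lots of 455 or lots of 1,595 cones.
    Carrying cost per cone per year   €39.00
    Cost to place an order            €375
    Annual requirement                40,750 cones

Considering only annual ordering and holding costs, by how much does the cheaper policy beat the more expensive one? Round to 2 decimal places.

For each Q, cost = (D/Q)·S + (Q/2)·H.
TC(455) = (40,750/455)×375 + (455/2)×39 = €42,457.66
TC(1,595) = (40,750/1,595)×375 + (1,595/2)×39 = €40,683.22
Cheaper: Q = 1,595.  Difference = €1,774.44

€1,774.44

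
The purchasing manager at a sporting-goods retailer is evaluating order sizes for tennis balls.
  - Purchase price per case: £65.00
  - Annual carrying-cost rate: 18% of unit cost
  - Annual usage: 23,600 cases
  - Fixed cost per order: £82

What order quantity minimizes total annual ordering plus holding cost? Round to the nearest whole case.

Carrying cost H = £65 × 18% = £11.7000/case/yr
Optimal lot size Q* = (2 × 23,600 × £82 / £11.7)^½ ≈ 575.16

575 cases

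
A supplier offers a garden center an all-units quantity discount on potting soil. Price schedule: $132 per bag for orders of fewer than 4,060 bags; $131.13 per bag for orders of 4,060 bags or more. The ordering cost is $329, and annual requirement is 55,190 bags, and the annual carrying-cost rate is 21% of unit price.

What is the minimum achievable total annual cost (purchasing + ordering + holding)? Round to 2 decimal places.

H₁ = 21%×$132 = $27.7200;  H₂ = 21%×$131.13 = $27.5373
EOQ₁ = √(2×55,190×329/27.7200) = 1,144.58  (< 4,060, feasible at tier 1)
EOQ₂ = √(2×55,190×329/27.5373) = 1,148.37  (< 4,060 → use Q = 4,060 at tier-2 price)
TC(tier 1 (EOQ₁), Q≈1,144.6) = $7,316,807.79
TC(tier 2, Q≈4,060.0) = $7,297,437.71
Minimum at tier 2: $7,297,437.71

$7,297,437.71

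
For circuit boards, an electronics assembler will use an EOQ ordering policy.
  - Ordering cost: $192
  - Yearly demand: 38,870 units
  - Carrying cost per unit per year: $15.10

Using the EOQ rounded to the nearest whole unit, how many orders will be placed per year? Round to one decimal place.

39.1 orders per year

Optimal lot size Q* = (2 × 38,870 × $192 / $15.1)^½ ≈ 994.22 → Q = 994
Orders per year = D/Q = 38,870 / 994 = 39.105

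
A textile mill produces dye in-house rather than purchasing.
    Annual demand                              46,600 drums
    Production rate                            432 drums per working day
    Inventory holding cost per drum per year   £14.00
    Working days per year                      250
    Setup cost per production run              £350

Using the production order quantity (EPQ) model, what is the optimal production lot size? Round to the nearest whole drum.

d = 46,600/250 = 186.4000 drums/day;  effective holding cost H(1 − d/p) = 14·(1 − 186.4000/432) = 7.95926
Q* = √(2DS / H_eff) = √(2·46,600·350 / 7.95926) ≈ 2,024.44

2,024 drums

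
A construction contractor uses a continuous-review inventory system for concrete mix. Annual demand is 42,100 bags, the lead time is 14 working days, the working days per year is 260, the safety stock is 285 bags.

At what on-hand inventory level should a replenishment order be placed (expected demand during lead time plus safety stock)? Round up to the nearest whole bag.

Daily demand d = 42,100 / 260 = 161.923 bags/day
Demand during lead time = 161.923 × 14 = 2,266.92
Reorder point = 2,266.92 + 285 = 2,551.92 → round up

2,552 bags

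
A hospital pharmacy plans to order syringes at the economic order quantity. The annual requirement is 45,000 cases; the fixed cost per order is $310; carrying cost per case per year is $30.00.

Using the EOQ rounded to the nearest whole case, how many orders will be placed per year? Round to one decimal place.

2DS/H = 2·45,000·310/30 = 930,000.00
EOQ = √930,000.00 ≈ 964.37 → Q = 964
N = D/Q = 45,000/964 ≈ 46.680 orders/yr

46.7 orders per year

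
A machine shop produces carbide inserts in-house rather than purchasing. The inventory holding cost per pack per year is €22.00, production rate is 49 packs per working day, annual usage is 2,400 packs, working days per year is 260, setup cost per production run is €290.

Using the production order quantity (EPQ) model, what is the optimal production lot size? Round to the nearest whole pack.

d = 2,400/260 = 9.2308 packs/day;  effective holding cost H(1 − d/p) = 22·(1 − 9.2308/49) = 17.85557
Q* = √(2DS / H_eff) = √(2·2,400·290 / 17.85557) ≈ 279.21

279 packs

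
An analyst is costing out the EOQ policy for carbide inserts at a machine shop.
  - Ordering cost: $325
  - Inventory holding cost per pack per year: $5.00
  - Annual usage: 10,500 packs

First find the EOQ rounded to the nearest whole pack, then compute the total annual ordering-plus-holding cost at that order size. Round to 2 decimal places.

$5,841.66

2DS/H = 2·10,500·325/5 = 1,365,000.00
EOQ = √1,365,000.00 ≈ 1,168.33 → Q = 1,168 packs
Annual ordering cost = (D/Q)·S = (10,500/1,168) × 325 = $2,921.66
Annual holding cost  = (Q/2)·H = (1,168/2) × 5 = $2,920.00
Total = $2,921.66 + $2,920.00 = $5,841.66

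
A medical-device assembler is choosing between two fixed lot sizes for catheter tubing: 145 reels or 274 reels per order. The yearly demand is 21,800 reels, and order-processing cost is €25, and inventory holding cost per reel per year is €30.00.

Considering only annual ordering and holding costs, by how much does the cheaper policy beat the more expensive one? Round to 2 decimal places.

For each Q, cost = (D/Q)·S + (Q/2)·H.
TC(145) = (21,800/145)×25 + (145/2)×30 = €5,933.62
TC(274) = (21,800/274)×25 + (274/2)×30 = €6,099.05
Cheaper: Q = 145.  Difference = €165.43

€165.43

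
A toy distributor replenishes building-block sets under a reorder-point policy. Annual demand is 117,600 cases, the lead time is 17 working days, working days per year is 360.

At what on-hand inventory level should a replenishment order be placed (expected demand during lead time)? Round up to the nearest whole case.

5,554 cases

Daily demand d = 117,600 / 360 = 326.667 cases/day
Demand during lead time = 326.667 × 17 = 5,553.33
Reorder point = 5,553.33 → round up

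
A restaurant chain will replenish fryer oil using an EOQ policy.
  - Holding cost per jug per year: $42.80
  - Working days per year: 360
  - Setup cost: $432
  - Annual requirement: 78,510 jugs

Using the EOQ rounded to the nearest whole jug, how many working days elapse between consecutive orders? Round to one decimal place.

5.8 days

Optimal lot size Q* = (2 × 78,510 × $432 / $42.8)^½ ≈ 1,258.92 → Q = 1,259 jugs
T = Q/D × 360 days = 1,259/78,510 × 360 = 5.773 days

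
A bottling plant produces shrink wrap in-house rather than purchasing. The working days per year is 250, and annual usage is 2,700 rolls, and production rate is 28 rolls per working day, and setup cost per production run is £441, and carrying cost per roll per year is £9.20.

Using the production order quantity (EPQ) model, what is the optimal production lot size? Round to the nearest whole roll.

649 rolls

Daily demand d = 2,700/250 = 10.800; p = 28; 1 − d/p = 0.61429
EPQ = √(2DS / (H(1 − d/p)))
    = √(2 × 2,700 × 441 / (9.2 × 0.61429)) ≈ 649.14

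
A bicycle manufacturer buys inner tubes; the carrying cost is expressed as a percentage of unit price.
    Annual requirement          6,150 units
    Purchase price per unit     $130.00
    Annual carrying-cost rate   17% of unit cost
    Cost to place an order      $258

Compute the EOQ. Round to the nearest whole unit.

379 units

Carrying cost H = $130 × 17% = $22.1000/unit/yr
EOQ = √(2DS/H) = √(2 × 6,150 × 258 / 22.1)
    = √(143,592.76) ≈ 378.94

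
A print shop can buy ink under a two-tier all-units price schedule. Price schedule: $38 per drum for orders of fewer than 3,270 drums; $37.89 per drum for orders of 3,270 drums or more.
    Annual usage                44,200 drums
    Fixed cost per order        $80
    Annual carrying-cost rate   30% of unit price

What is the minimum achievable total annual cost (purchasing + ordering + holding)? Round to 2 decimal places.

H₁ = 30%×$38 = $11.4000;  H₂ = 30%×$37.89 = $11.3670
EOQ₁ = √(2×44,200×80/11.4000) = 787.62  (< 3,270, feasible at tier 1)
EOQ₂ = √(2×44,200×80/11.3670) = 788.77  (< 3,270 → use Q = 3,270 at tier-2 price)
TC(tier 1 (EOQ₁), Q≈787.6) = $1,688,578.91
TC(tier 2, Q≈3,270.0) = $1,694,404.39
Minimum at tier 1 (EOQ₁): $1,688,578.91

$1,688,578.91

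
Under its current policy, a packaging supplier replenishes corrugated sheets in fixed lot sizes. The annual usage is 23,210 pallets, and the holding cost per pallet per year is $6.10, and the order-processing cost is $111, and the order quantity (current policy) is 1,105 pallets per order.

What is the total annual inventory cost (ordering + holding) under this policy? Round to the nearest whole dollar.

Ordering: D/Q × S = 23,210/1,105 × $111 = $2,331.50
Holding:  Q/2 × H = 1,105/2 × $6.1 = $3,370.25
Total = $2,331.50 + $3,370.25 = $5,701.75

$5,702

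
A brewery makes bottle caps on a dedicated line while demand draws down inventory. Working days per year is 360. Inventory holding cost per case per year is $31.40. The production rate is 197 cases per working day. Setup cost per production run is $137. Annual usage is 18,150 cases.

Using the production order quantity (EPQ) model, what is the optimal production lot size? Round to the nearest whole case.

461 cases

Daily demand d = 18,150/360 = 50.417; p = 197; 1 − d/p = 0.74408
EPQ = √(2DS / (H(1 − d/p)))
    = √(2 × 18,150 × 137 / (31.4 × 0.74408)) ≈ 461.36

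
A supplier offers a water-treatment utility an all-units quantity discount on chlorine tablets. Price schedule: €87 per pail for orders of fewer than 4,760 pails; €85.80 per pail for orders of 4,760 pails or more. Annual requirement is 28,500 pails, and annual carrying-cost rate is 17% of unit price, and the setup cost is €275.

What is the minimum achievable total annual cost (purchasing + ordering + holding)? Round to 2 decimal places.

€2,481,661.21

H₁ = 17%×€87 = €14.7900;  H₂ = 17%×€85.80 = €14.5860
EOQ₁ = √(2×28,500×275/14.7900) = 1,029.48  (< 4,760, feasible at tier 1)
EOQ₂ = √(2×28,500×275/14.5860) = 1,036.66  (< 4,760 → use Q = 4,760 at tier-2 price)
TC(tier 1 (EOQ₁), Q≈1,029.5) = €2,494,726.07
TC(tier 2, Q≈4,760.0) = €2,481,661.21
Minimum at tier 2: €2,481,661.21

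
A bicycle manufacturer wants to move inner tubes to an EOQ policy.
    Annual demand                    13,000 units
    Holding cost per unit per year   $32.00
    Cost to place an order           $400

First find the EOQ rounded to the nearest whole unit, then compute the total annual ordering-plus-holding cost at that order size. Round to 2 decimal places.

$18,242.81

EOQ = √(2DS/H) = √(2 × 13,000 × 400 / 32)
    = √(325,000.00) ≈ 570.09 → Q = 570 units
Annual ordering cost = (D/Q)·S = (13,000/570) × 400 = $9,122.81
Annual holding cost  = (Q/2)·H = (570/2) × 32 = $9,120.00
Total = $9,122.81 + $9,120.00 = $18,242.81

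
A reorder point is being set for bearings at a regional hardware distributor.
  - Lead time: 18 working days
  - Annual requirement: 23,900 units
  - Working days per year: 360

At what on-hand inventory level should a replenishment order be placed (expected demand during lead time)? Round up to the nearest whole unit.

Daily demand d = 23,900 / 360 = 66.389 units/day
Demand during lead time = 66.389 × 18 = 1,195.00
Reorder point = 1,195.00 → round up

1,195 units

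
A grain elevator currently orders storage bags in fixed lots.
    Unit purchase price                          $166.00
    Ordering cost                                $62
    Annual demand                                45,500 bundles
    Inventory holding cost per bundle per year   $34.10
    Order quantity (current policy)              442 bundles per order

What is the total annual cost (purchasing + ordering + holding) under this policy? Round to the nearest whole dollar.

$7,566,918

Ordering: D/Q × S = 45,500/442 × $62 = $6,382.35
Holding:  Q/2 × H = 442/2 × $34.1 = $7,536.10
Purchase cost = D·C = 45,500 × 166 = $7,553,000.00
Total = $6,382.35 + $7,536.10 + $7,553,000.00 = $7,566,918.45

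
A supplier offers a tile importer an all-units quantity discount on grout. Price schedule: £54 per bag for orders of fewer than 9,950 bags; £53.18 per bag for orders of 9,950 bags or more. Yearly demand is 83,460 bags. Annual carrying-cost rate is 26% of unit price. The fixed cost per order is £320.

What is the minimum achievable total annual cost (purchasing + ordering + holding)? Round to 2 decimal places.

£4,509,875.27

H₁ = 26%×£54 = £14.0400;  H₂ = 26%×£53.18 = £13.8268
EOQ₁ = √(2×83,460×320/14.0400) = 1,950.50  (< 9,950, feasible at tier 1)
EOQ₂ = √(2×83,460×320/13.8268) = 1,965.48  (< 9,950 → use Q = 9,950 at tier-2 price)
TC(tier 1 (EOQ₁), Q≈1,950.5) = £4,534,225.00
TC(tier 2, Q≈9,950.0) = £4,509,875.27
Minimum at tier 2: £4,509,875.27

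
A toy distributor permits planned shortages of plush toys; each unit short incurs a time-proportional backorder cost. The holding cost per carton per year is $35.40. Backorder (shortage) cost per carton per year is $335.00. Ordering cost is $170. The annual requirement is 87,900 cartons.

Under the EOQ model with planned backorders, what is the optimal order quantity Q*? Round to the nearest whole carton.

966 cartons

Q* = √(2DS/H) · √((H + b)/b)
   = √(2 × 87,900 × 170 / 35.4) · √((35.4 + 335) / 335)
   = 918.824 × 1.0515 ≈ 966.15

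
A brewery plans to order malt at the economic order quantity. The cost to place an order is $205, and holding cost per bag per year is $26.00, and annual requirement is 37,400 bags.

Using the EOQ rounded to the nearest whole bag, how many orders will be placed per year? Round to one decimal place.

48.7 orders per year

Optimal lot size Q* = (2 × 37,400 × $205 / $26)^½ ≈ 767.96 → Q = 768
N = D/Q = 37,400/768 ≈ 48.698 orders/yr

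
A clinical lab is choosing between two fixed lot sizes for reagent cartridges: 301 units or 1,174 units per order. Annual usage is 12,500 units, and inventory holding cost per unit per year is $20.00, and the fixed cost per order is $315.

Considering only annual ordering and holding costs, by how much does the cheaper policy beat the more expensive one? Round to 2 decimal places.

$997.48

TC(Q) = (D/Q)S + (Q/2)H
TC(301) = (12,500/301)×315 + (301/2)×20 = $16,091.40
TC(1,174) = (12,500/1,174)×315 + (1,174/2)×20 = $15,093.92
Cheaper: Q = 1,174.  Difference = $997.48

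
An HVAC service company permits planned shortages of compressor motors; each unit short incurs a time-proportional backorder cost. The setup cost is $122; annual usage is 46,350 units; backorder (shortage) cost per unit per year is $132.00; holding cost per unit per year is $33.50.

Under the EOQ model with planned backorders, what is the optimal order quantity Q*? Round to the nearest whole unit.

651 units

Q* = √(2DS/H) · √((H + b)/b)
   = √(2 × 46,350 × 122 / 33.5) · √((33.5 + 132) / 132)
   = 581.028 × 1.1197 ≈ 650.59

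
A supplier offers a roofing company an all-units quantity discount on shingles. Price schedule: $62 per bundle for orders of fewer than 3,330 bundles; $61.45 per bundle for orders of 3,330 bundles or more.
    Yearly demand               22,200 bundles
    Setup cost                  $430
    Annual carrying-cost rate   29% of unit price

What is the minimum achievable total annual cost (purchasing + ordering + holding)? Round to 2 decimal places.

$1,394,927.66

H₁ = 29%×$62 = $17.9800;  H₂ = 29%×$61.45 = $17.8205
EOQ₁ = √(2×22,200×430/17.9800) = 1,030.46  (< 3,330, feasible at tier 1)
EOQ₂ = √(2×22,200×430/17.8205) = 1,035.06  (< 3,330 → use Q = 3,330 at tier-2 price)
TC(tier 1 (EOQ₁), Q≈1,030.5) = $1,394,927.66
TC(tier 2, Q≈3,330.0) = $1,396,727.80
Minimum at tier 1 (EOQ₁): $1,394,927.66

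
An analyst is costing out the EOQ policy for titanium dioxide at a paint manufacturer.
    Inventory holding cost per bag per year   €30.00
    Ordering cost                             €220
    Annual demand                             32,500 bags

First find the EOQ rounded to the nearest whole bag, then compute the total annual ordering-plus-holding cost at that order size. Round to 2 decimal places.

EOQ = √(2DS/H) = √(2 × 32,500 × 220 / 30)
    = √(476,666.67) ≈ 690.41 → Q = 690 bags
Ordering: D/Q × S = 32,500/690 × €220 = €10,362.32
Holding:  Q/2 × H = 690/2 × €30 = €10,350.00
Total = €10,362.32 + €10,350.00 = €20,712.32

€20,712.32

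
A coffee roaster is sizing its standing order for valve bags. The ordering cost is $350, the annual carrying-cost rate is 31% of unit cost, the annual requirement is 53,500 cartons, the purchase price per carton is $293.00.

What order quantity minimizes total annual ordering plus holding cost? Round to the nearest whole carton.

642 cartons

H = i·C = 0.31 × $293 = $90.8300 per carton-year
Optimal lot size Q* = (2 × 53,500 × $350 / $90.83)^½ ≈ 642.11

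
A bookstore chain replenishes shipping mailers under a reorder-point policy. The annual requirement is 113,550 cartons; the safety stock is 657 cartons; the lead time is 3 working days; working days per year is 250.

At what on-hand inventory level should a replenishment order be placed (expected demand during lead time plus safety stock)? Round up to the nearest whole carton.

2,020 cartons

Daily demand d = 113,550 / 250 = 454.200 cartons/day
Demand during lead time = 454.200 × 3 = 1,362.60
Reorder point = 1,362.60 + 657 = 2,019.60 → round up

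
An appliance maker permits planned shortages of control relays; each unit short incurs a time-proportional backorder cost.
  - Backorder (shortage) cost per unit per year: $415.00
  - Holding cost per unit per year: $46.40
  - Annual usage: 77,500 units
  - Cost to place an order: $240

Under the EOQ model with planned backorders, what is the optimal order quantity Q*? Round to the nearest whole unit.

944 units

Basic EOQ = √(2·77,500·240/46.4) = 895.390
Backorder adjustment √((H+b)/b) = √((46.4+415)/415) = 1.0544
Q* = 895.390 × 1.0544 ≈ 944.12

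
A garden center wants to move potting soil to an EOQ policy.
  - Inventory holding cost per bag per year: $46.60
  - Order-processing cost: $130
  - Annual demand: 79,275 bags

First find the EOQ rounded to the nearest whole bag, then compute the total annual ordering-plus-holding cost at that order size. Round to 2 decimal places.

2DS/H = 2·79,275·130/46.6 = 442,306.87
EOQ = √442,306.87 ≈ 665.06 → Q = 665 bags
Orders/yr = 79,275/665 = 119.211; ordering cost = 119.211 × $130 = $15,497.37
Average inventory = 665/2 = 332.5; holding cost = 332.5 × $46.6 = $15,494.50
Total = $15,497.37 + $15,494.50 = $30,991.87

$30,991.87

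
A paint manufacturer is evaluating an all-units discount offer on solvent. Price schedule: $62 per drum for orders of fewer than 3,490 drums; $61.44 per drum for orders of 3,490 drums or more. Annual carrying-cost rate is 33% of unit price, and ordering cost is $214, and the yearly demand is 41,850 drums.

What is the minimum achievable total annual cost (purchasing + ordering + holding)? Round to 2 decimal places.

$2,609,210.38

H₁ = 33%×$62 = $20.4600;  H₂ = 33%×$61.44 = $20.2752
EOQ₁ = √(2×41,850×214/20.4600) = 935.66  (< 3,490, feasible at tier 1)
EOQ₂ = √(2×41,850×214/20.2752) = 939.91  (< 3,490 → use Q = 3,490 at tier-2 price)
TC(tier 1 (EOQ₁), Q≈935.7) = $2,613,843.55
TC(tier 2, Q≈3,490.0) = $2,609,210.38
Minimum at tier 2: $2,609,210.38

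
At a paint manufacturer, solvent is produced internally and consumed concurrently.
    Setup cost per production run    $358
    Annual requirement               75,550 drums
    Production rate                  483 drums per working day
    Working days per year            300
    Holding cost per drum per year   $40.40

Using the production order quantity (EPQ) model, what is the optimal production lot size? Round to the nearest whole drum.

d = 75,550/300 = 251.8333 drums/day;  effective holding cost H(1 − d/p) = 40.4·(1 − 251.8333/483) = 19.33568
Q* = √(2DS / H_eff) = √(2·75,550·358 / 19.33568) ≈ 1,672.61

1,673 drums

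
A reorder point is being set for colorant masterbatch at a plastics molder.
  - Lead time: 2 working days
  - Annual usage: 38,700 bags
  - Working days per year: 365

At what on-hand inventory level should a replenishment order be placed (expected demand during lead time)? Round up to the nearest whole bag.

Daily demand d = 38,700 / 365 = 106.027 bags/day
Demand during lead time = 106.027 × 2 = 212.05
Reorder point = 212.05 → round up

213 bags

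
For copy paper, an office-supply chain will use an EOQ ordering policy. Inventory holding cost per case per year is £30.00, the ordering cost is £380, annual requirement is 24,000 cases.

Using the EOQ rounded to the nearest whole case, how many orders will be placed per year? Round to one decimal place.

Optimal lot size Q* = (2 × 24,000 × £380 / £30)^½ ≈ 779.74 → Q = 780
Orders per year = D/Q = 24,000 / 780 = 30.769

30.8 orders per year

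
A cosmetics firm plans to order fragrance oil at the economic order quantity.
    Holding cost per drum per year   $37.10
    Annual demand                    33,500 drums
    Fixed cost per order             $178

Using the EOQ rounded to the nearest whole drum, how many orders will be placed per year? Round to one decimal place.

59.1 orders per year

Q* = √(2·D·S / H) = √(2·33,500·178 / 37.1) = √321,455.5 ≈ 566.97 → Q = 567
Orders per year = D/Q = 33,500 / 567 = 59.083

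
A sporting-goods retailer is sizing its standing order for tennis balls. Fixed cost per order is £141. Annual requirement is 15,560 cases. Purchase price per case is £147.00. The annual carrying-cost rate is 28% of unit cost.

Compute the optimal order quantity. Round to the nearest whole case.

327 cases

H = i·C = 0.28 × £147 = £41.1600 per case-year
EOQ = √(2DS/H) = √(2 × 15,560 × 141 / 41.16)
    = √(106,606.41) ≈ 326.51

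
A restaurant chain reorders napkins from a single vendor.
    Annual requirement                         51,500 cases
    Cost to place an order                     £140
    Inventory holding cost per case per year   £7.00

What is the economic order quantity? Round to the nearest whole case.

1,435 cases

Optimal lot size Q* = (2 × 51,500 × £140 / £7)^½ ≈ 1,435.27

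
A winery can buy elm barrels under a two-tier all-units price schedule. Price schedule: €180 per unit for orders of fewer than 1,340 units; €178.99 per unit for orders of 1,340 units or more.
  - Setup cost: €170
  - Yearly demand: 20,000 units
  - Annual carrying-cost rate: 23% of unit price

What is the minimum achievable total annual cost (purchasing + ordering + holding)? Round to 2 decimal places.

H₁ = 23%×€180 = €41.4000;  H₂ = 23%×€178.99 = €41.1677
EOQ₁ = √(2×20,000×170/41.4000) = 405.28  (< 1,340, feasible at tier 1)
EOQ₂ = √(2×20,000×170/41.1677) = 406.42  (< 1,340 → use Q = 1,340 at tier-2 price)
TC(tier 1 (EOQ₁), Q≈405.3) = €3,616,778.56
TC(tier 2, Q≈1,340.0) = €3,609,919.67
Minimum at tier 2: €3,609,919.67

€3,609,919.67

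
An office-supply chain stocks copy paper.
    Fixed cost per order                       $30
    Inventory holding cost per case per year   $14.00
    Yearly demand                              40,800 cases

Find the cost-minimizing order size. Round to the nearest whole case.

418 cases

Optimal lot size Q* = (2 × 40,800 × $30 / $14)^½ ≈ 418.16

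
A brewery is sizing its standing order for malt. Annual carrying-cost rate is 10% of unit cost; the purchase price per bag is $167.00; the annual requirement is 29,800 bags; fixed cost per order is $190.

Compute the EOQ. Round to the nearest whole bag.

823 bags

Carrying cost H = $167 × 10% = $16.7000/bag/yr
EOQ = √(2DS/H) = √(2 × 29,800 × 190 / 16.7)
    = √(678,083.83) ≈ 823.46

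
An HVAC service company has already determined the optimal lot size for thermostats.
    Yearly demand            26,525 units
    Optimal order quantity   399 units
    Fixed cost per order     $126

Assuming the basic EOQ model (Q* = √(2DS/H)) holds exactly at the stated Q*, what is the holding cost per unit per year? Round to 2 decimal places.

$41.99

EOQ relation: Q² = 2DS/H, so rearrange for the unknown.
H = 2DS / Q² = 2 × 26,525 × 126 / 399² = 41.9865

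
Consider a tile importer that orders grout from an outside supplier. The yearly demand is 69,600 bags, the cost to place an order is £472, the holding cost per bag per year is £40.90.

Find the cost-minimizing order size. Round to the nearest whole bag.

EOQ = √(2DS/H) = √(2 × 69,600 × 472 / 40.9)
    = √(1,606,415.65) ≈ 1,267.44

1,267 bags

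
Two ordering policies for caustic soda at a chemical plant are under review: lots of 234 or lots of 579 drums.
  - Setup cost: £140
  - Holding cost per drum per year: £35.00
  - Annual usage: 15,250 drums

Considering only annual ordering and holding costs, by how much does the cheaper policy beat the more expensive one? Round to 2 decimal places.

TC(Q) = (D/Q)S + (Q/2)H
TC(234) = (15,250/234)×140 + (234/2)×35 = £13,218.93
TC(579) = (15,250/579)×140 + (579/2)×35 = £13,819.89
|ΔTC| = |£13,218.93 − £13,819.89| = £600.96

£600.96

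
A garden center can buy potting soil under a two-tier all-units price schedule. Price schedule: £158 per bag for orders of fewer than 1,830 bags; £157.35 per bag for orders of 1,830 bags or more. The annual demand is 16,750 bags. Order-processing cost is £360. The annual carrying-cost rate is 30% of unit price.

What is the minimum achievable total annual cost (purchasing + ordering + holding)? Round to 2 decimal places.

H₁ = 30%×£158 = £47.4000;  H₂ = 30%×£157.35 = £47.2050
EOQ₁ = √(2×16,750×360/47.4000) = 504.41  (< 1,830, feasible at tier 1)
EOQ₂ = √(2×16,750×360/47.2050) = 505.45  (< 1,830 → use Q = 1,830 at tier-2 price)
TC(tier 1 (EOQ₁), Q≈504.4) = £2,670,409.08
TC(tier 2, Q≈1,830.0) = £2,682,100.16
Minimum at tier 1 (EOQ₁): £2,670,409.08

£2,670,409.08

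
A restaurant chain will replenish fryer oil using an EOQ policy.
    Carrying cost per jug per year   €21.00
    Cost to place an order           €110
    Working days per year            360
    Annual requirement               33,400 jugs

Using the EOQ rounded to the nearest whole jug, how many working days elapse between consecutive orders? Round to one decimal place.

6.4 days

2DS/H = 2·33,400·110/21 = 349,904.76
EOQ = √349,904.76 ≈ 591.53 → Q = 592 jugs
Cycle time = (working days × Q)/D = (360 × 592) / 33,400 = 6.381 days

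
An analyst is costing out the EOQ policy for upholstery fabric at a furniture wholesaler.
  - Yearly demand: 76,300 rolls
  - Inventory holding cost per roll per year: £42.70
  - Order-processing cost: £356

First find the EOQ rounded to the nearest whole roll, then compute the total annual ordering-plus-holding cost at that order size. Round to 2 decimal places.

£48,163.30

Optimal lot size Q* = (2 × 76,300 × £356 / £42.7)^½ ≈ 1,127.95 → Q = 1,128 rolls
Orders/yr = 76,300/1,128 = 67.642; ordering cost = 67.642 × £356 = £24,080.50
Average inventory = 1,128/2 = 564; holding cost = 564 × £42.7 = £24,082.80
Total = £24,080.50 + £24,082.80 = £48,163.30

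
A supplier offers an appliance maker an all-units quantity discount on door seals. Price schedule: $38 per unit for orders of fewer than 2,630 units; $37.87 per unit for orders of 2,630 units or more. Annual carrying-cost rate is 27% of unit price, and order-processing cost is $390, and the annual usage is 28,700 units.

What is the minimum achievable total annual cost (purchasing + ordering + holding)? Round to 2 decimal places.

$1,104,570.64

H₁ = 27%×$38 = $10.2600;  H₂ = 27%×$37.87 = $10.2249
EOQ₁ = √(2×28,700×390/10.2600) = 1,477.12  (< 2,630, feasible at tier 1)
EOQ₂ = √(2×28,700×390/10.2249) = 1,479.65  (< 2,630 → use Q = 2,630 at tier-2 price)
TC(tier 1 (EOQ₁), Q≈1,477.1) = $1,105,755.21
TC(tier 2, Q≈2,630.0) = $1,104,570.64
Minimum at tier 2: $1,104,570.64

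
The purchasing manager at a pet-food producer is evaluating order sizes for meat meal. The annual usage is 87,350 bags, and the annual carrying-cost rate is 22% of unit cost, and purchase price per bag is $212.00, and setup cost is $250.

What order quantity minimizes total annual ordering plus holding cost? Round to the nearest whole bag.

Holding cost per bag per year: H = 22% × $212 = $46.6400
EOQ = √(2DS/H) = √(2 × 87,350 × 250 / 46.64)
    = √(936,427.96) ≈ 967.69

968 bags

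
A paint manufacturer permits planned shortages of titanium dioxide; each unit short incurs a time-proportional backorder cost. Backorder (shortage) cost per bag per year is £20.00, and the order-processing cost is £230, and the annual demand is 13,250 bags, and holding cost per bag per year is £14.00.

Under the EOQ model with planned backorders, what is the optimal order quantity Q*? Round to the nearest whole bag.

Q* = √(2DS/H) · √((H + b)/b)
   = √(2 × 13,250 × 230 / 14) · √((14 + 20) / 20)
   = 659.816 × 1.3038 ≈ 860.29

860 bags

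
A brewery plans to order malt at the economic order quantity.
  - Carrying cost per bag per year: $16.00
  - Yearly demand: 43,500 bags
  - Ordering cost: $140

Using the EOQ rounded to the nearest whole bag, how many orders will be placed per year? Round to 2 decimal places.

49.89 orders per year

2DS/H = 2·43,500·140/16 = 761,250.00
EOQ = √761,250.00 ≈ 872.50 → Q = 872
Orders per year = D/Q = 43,500 / 872 = 49.885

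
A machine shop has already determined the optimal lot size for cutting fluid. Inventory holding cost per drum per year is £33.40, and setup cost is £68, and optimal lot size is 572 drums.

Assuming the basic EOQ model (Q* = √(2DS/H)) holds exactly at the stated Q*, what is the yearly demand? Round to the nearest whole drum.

80,353 drums per year

From Q* = √(2DS/H) ⇒ Q*² = 2DS/H.
D = Q²H / (2S) = 572² × 33.4 / (2 × 68) = 80,352.54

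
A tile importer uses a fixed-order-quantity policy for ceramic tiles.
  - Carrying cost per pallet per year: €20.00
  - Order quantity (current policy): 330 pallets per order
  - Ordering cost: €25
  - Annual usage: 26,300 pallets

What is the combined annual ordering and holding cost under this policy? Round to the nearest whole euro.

€5,292

Annual ordering cost = (D/Q)·S = (26,300/330) × 25 = €1,992.42
Annual holding cost  = (Q/2)·H = (330/2) × 20 = €3,300.00
Total = €1,992.42 + €3,300.00 = €5,292.42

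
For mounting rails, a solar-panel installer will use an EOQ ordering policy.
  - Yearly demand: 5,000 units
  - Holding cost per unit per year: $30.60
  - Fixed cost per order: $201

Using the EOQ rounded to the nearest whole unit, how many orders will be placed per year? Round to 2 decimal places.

19.53 orders per year

Q* = √(2·D·S / H) = √(2·5,000·201 / 30.6) = √65,686.3 ≈ 256.29 → Q = 256
N = D/Q = 5,000/256 ≈ 19.531 orders/yr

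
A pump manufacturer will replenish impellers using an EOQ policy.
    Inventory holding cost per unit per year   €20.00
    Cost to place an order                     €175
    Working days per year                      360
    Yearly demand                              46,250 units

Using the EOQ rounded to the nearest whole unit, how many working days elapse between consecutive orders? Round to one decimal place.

7.0 days

Optimal lot size Q* = (2 × 46,250 × €175 / €20)^½ ≈ 899.65 → Q = 900 units
T = Q/D × 360 days = 900/46,250 × 360 = 7.005 days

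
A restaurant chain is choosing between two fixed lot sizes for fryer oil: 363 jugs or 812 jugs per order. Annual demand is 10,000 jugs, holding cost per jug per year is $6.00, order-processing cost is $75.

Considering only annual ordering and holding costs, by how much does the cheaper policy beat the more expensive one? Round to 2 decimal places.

TC(Q) = (D/Q)S + (Q/2)H
TC(363) = (10,000/363)×75 + (363/2)×6 = $3,155.12
TC(812) = (10,000/812)×75 + (812/2)×6 = $3,359.65
Lots of 363 are cheaper by $204.53.

$204.53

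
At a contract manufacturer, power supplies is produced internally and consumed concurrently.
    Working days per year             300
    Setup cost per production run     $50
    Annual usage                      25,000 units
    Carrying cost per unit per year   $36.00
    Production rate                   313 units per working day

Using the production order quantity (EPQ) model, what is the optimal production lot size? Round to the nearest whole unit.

Daily demand d = 25,000/300 = 83.333; p = 313; 1 − d/p = 0.73376
EPQ = √(2DS / (H(1 − d/p)))
    = √(2 × 25,000 × 50 / (36 × 0.73376)) ≈ 307.64

308 units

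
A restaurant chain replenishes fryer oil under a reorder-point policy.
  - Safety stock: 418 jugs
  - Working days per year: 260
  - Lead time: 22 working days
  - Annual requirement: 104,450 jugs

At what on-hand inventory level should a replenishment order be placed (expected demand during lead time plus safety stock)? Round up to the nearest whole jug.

Daily demand d = 104,450 / 260 = 401.731 jugs/day
Demand during lead time = 401.731 × 22 = 8,838.08
Reorder point = 8,838.08 + 418 = 9,256.08 → round up

9,257 jugs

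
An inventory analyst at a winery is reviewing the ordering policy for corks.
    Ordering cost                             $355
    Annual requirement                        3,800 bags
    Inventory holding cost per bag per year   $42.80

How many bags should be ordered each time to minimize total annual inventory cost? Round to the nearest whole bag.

Q* = √(2·D·S / H) = √(2·3,800·355 / 42.8) = √63,037.4 ≈ 251.07

251 bags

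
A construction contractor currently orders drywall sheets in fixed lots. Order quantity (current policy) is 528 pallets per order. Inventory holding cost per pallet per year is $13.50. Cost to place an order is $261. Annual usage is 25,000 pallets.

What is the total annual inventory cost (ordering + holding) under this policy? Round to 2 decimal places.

Ordering: D/Q × S = 25,000/528 × $261 = $12,357.95
Holding:  Q/2 × H = 528/2 × $13.5 = $3,564.00
Total = $12,357.95 + $3,564.00 = $15,921.95

$15,921.95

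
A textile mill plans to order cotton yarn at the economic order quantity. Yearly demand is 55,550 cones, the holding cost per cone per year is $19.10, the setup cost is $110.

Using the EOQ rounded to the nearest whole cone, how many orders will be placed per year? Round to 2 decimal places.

69.44 orders per year

Q* = √(2·D·S / H) = √(2·55,550·110 / 19.1) = √639,842.9 ≈ 799.90 → Q = 800
N = D/Q = 55,550/800 ≈ 69.438 orders/yr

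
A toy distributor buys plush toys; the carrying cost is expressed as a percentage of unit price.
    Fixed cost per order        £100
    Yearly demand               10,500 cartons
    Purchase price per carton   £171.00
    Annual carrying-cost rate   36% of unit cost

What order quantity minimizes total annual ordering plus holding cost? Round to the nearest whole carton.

185 cartons

Carrying cost H = £171 × 36% = £61.5600/carton/yr
EOQ = √(2DS/H) = √(2 × 10,500 × 100 / 61.56)
    = √(34,113.06) ≈ 184.70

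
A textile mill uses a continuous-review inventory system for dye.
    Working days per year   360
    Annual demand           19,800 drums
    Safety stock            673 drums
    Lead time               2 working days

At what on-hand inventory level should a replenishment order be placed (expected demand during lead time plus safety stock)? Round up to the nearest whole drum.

783 drums

Daily demand d = 19,800 / 360 = 55.000 drums/day
Demand during lead time = 55.000 × 2 = 110.00
Reorder point = 110.00 + 673 = 783.00 → round up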